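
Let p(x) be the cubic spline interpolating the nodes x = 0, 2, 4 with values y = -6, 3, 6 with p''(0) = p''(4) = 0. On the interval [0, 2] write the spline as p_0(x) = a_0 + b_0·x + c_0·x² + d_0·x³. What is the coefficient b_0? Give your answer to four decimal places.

5.2500

With M_i denoting the second derivative at x_i, h_i = 2, 2, and Δ_i = (y_(i+1) − y_i)/h_i = 9/2, 3/2:
  2·M_0 + 8·M_1 + 2·M_2 = 6(Δ_1 - Δ_0) = -18
Natural end conditions: M_0 = M_2 = 0.
Forward elimination and back-substitution give M_0 = 0, M_1 = -9/4, M_2 = 0.
On [0, 2], with p_0(x) = a_0 + b_0·x + c_0·x² + d_0·x³: c_0 = M_0/2 = 0, d_0 = (M_1 - M_0)/(6h_0) = -3/16, b_0 = Δ_0 - h_0(2M_0 + M_1)/6 = 21/4.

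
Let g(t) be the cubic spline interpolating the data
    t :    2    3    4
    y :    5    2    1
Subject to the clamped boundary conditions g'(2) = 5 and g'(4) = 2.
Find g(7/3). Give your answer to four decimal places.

Let m_i = g''(x_i). Step sizes h_i = 1, 1; slopes of the chords Δ_i = (y_(i+1) - y_i)/h_i = -3, -1.
  1·m_0 + 4·m_1 + 1·m_2 = 6(Δ_1 - Δ_0) = 12
Clamped end conditions give two more equations: 2h_0·m_0 + h_0·m_1 = 6(Δ_0 - g'(2)) = -48 and h_1·m_1 + 2h_1·m_2 = 6(g'(4) - Δ_1) = 18.
Solving: m_0 = -57/2, m_1 = 9, m_2 = 9/2.
On [2, 3], g(t) = 5 + 5·(t - 2) - 57/4·(t - 2)² + 25/4·(t - 2)³.
With (t - 2) = 1/3: g(7/3) = 287/54.

5.3148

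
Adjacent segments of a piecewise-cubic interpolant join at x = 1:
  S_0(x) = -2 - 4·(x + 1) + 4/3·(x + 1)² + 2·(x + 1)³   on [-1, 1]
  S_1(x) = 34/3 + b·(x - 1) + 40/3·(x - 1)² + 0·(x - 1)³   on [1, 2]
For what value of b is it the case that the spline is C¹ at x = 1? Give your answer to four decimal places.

25.3333

S_0'(x) = -4 + 8/3·(x + 1) + 6·(x + 1)², so S_0'(1) = 76/3. On the right, S_1'(1) = b, so b = 76/3.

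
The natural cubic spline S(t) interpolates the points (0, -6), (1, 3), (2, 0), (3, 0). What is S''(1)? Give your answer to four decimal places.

Put m_i = S'' at the i-th knot. Here h = (1, 1, 1) and Δ = (9, -3, 0), so the interior equations h_(i-1)·m_(i-1) + 2(h_(i-1)+h_i)·m_i + h_i·m_(i+1) = 6(Δ_i − Δ_(i-1)) read
  1·m_0 + 4·m_1 + 1·m_2 = 6(Δ_1 - Δ_0) = -72
  1·m_1 + 4·m_2 + 1·m_3 = 6(Δ_2 - Δ_1) = 18
Natural end conditions: m_0 = m_3 = 0.
Forward elimination and back-substitution give m_0 = 0, m_1 = -102/5, m_2 = 48/5, m_3 = 0.

-20.4000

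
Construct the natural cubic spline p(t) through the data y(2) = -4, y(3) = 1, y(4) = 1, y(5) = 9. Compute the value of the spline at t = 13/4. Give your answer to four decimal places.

Let σ_i = p''(x_i). Step sizes h_i = 1, 1, 1; slopes of the chords Δ_i = (y_(i+1) - y_i)/h_i = 5, 0, 8.
  1·σ_0 + 4·σ_1 + 1·σ_2 = 6(Δ_1 - Δ_0) = -30
  1·σ_1 + 4·σ_2 + 1·σ_3 = 6(Δ_2 - Δ_1) = 48
Natural end conditions: σ_0 = σ_3 = 0.
Solving: σ_0 = 0, σ_1 = -56/5, σ_2 = 74/5, σ_3 = 0.
On [3, 4], p(t) = 1 + 19/15·(t - 3) - 28/5·(t - 3)² + 13/3·(t - 3)³.
With (t - 3) = 1/4: p(13/4) = 331/320.

1.0344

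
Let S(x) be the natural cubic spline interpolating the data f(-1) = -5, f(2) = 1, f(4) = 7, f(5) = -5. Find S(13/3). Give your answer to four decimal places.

4.0053

Write M_i for S''(x_i). With h_i = 3, 2, 1 and divided differences Δ_i = 2, 3, -12, the continuity of S' gives the tridiagonal system
  3·M_0 + 10·M_1 + 2·M_2 = 6(Δ_1 - Δ_0) = 6
  2·M_1 + 6·M_2 + 1·M_3 = 6(Δ_2 - Δ_1) = -90
Natural end conditions: M_0 = M_3 = 0.
Solving the tridiagonal system: M_0 = 0, M_1 = 27/7, M_2 = -114/7, M_3 = 0.
On [4, 5], S(x) = 7 - 46/7·(x - 4) - 57/7·(x - 4)² + 19/7·(x - 4)³.
With (x - 4) = 1/3: S(13/3) = 757/189.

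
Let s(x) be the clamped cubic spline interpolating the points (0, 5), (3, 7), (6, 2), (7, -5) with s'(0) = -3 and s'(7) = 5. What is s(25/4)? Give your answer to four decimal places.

Write m_i for s''(x_i). With h_i = 3, 3, 1 and divided differences Δ_i = 2/3, -5/3, -7, the continuity of s' gives the tridiagonal system
  3·m_0 + 12·m_1 + 3·m_2 = 6(Δ_1 - Δ_0) = -14
  3·m_1 + 8·m_2 + 1·m_3 = 6(Δ_2 - Δ_1) = -32
Clamped end conditions give two more equations: 2h_0·m_0 + h_0·m_1 = 6(Δ_0 - s'(0)) = 22 and h_2·m_2 + 2h_2·m_3 = 6(s'(7) - Δ_2) = 72.
Hence m_0 = 110/31, m_1 = 22/93, m_2 = -284/31, m_3 = 1258/31.
On [6, 7], s(x) = 2 - 332/31·(x - 6) - 142/31·(x - 6)² + 257/31·(x - 6)³.
With (x - 6) = 1/4: s(25/4) = -1655/1984.

-0.8342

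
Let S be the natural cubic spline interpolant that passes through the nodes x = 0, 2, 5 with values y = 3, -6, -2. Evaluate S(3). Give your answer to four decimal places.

-6.6111

Write M_i for S''(x_i). With h_i = 2, 3 and divided differences Δ_i = -9/2, 4/3, the continuity of S' gives the tridiagonal system
  2·M_0 + 10·M_1 + 3·M_2 = 6(Δ_1 - Δ_0) = 35
Natural end conditions: M_0 = M_2 = 0.
Solving the tridiagonal system: M_0 = 0, M_1 = 7/2, M_2 = 0.
On [2, 5], S(x) = -6 - 13/6·(x - 2) + 7/4·(x - 2)² - 7/36·(x - 2)³.
With (x - 2) = 1: S(3) = -119/18.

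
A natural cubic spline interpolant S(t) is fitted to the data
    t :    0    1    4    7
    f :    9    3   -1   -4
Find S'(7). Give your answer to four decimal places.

-1.3908

With σ_i denoting the second derivative at x_i, h_i = 1, 3, 3, and Δ_i = (y_(i+1) − y_i)/h_i = -6, -4/3, -1:
  1·σ_0 + 8·σ_1 + 3·σ_2 = 6(Δ_1 - Δ_0) = 28
  3·σ_1 + 12·σ_2 + 3·σ_3 = 6(Δ_2 - Δ_1) = 2
Natural end conditions: σ_0 = σ_3 = 0.
Forward elimination and back-substitution give σ_0 = 0, σ_1 = 110/29, σ_2 = -68/87, σ_3 = 0.
On [4, 7], S'(t) = b_2 + 2c_2·(t - 4) + 3d_2·(t - 4)² with b_2 = Δ_2 - h_2(2σ_2 + σ_3)/6 = -19/87, c_2 = σ_2/2 = -34/87, d_2 = (σ_3 - σ_2)/(6h_2) = 34/783. So S'(7) = -121/87.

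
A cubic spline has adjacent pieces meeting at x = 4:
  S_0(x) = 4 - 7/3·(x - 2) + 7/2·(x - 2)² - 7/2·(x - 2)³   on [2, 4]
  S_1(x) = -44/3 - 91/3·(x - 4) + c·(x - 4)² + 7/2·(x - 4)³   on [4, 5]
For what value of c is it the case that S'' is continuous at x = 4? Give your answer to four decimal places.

-17.5000

S_0''(x) = 7 - 21·(x - 2), so S_0''(4) = -35. On the right, S_1''(4) = 2c, so c = -35/2.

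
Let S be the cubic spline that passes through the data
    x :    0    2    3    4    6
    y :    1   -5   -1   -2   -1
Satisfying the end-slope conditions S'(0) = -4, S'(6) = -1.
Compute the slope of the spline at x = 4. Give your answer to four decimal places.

-1.2250

Write m_i for S''(x_i). With h_i = 2, 1, 1, 2 and divided differences Δ_i = -3, 4, -1, 1/2, the continuity of S' gives the tridiagonal system
  2·m_0 + 6·m_1 + 1·m_2 = 6(Δ_1 - Δ_0) = 42
  1·m_1 + 4·m_2 + 1·m_3 = 6(Δ_2 - Δ_1) = -30
  1·m_2 + 6·m_3 + 2·m_4 = 6(Δ_3 - Δ_2) = 9
Clamped end conditions give two more equations: 2h_0·m_0 + h_0·m_1 = 6(Δ_0 - S'(0)) = 6 and h_3·m_3 + 2h_3·m_4 = 6(S'(6) - Δ_3) = -9.
Forward elimination and back-substitution give m_0 = -141/40, m_1 = 201/20, m_2 = -45/4, m_3 = 99/20, m_4 = -189/40.
On [4, 6], S'(x) = b_3 + 2c_3·(x - 4) + 3d_3·(x - 4)² with b_3 = Δ_3 - h_3(2m_3 + m_4)/6 = -49/40, c_3 = m_3/2 = 99/40, d_3 = (m_4 - m_3)/(6h_3) = -129/160. So S'(4) = -49/40.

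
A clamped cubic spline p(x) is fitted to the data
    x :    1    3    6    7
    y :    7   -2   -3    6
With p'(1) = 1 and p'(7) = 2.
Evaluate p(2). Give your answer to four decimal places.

With M_i denoting the second derivative at x_i, h_i = 2, 3, 1, and Δ_i = (y_(i+1) − y_i)/h_i = -9/2, -1/3, 9:
  2·M_0 + 10·M_1 + 3·M_2 = 6(Δ_1 - Δ_0) = 25
  3·M_1 + 8·M_2 + 1·M_3 = 6(Δ_2 - Δ_1) = 56
Clamped end conditions give two more equations: 2h_0·M_0 + h_0·M_1 = 6(Δ_0 - p'(1)) = -33 and h_2·M_2 + 2h_2·M_3 = 6(p'(7) - Δ_2) = -42.
Solving: M_0 = -697/78, M_1 = 107/78, M_2 = 379/39, M_3 = -2017/78.
On [1, 3], p(x) = 7 + 1·(x - 1) - 697/156·(x - 1)² + 67/78·(x - 1)³.
With (x - 1) = 1: p(2) = 685/156.

4.3910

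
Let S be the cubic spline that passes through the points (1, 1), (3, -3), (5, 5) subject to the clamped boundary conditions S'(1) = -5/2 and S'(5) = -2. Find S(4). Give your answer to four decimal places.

Put m_i = S'' at the i-th knot. Here h = (2, 2) and Δ = (-2, 4), so the interior equations h_(i-1)·m_(i-1) + 2(h_(i-1)+h_i)·m_i + h_i·m_(i+1) = 6(Δ_i − Δ_(i-1)) read
  2·m_0 + 8·m_1 + 2·m_2 = 6(Δ_1 - Δ_0) = 36
Clamped end conditions give two more equations: 2h_0·m_0 + h_0·m_1 = 6(Δ_0 - S'(1)) = 3 and h_1·m_1 + 2h_1·m_2 = 6(S'(5) - Δ_1) = -36.
Hence m_0 = -29/8, m_1 = 35/4, m_2 = -107/8.
On [3, 5], S(x) = -3 + 21/8·(x - 3) + 35/8·(x - 3)² - 59/32·(x - 3)³.
With (x - 3) = 1: S(4) = 69/32.

2.1563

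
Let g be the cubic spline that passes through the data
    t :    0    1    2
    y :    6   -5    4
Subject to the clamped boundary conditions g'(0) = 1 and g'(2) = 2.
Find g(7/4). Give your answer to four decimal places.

With σ_i denoting the second derivative at x_i, h_i = 1, 1, and Δ_i = (y_(i+1) − y_i)/h_i = -11, 9:
  1·σ_0 + 4·σ_1 + 1·σ_2 = 6(Δ_1 - Δ_0) = 120
Clamped end conditions give two more equations: 2h_0·σ_0 + h_0·σ_1 = 6(Δ_0 - g'(0)) = -72 and h_1·σ_1 + 2h_1·σ_2 = 6(g'(2) - Δ_1) = -42.
Solving: σ_0 = -131/2, σ_1 = 59, σ_2 = -101/2.
On [1, 2], g(t) = -5 - 9/4·(t - 1) + 59/2·(t - 1)² - 73/4·(t - 1)³.
With (t - 1) = 3/4: g(7/4) = 565/256.

2.2070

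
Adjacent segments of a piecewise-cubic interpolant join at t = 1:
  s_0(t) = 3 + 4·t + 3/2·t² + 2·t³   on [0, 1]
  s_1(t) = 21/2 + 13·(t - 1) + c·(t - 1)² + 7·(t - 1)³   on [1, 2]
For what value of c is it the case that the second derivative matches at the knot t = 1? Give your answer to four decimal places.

7.5000

s_0''(t) = 3 + 12·t, so s_0''(1) = 15. On the right, s_1''(1) = 2c, so c = 15/2.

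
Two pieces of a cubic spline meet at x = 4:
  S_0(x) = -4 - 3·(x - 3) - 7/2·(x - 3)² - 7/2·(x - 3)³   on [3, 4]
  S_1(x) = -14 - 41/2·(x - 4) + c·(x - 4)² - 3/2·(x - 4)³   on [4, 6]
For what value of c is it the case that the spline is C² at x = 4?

-14

S_0''(x) = -7 - 21·(x - 3), so S_0''(4) = -28. On the right, S_1''(4) = 2c, so c = -14.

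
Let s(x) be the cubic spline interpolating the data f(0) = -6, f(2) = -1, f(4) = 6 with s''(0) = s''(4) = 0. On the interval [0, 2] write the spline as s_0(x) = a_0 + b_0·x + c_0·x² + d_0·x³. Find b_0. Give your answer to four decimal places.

2.2500

With m_i denoting the second derivative at x_i, h_i = 2, 2, and Δ_i = (y_(i+1) − y_i)/h_i = 5/2, 7/2:
  2·m_0 + 8·m_1 + 2·m_2 = 6(Δ_1 - Δ_0) = 6
Natural end conditions: m_0 = m_2 = 0.
Hence m_0 = 0, m_1 = 3/4, m_2 = 0.
On [0, 2], with s_0(x) = a_0 + b_0·x + c_0·x² + d_0·x³: c_0 = m_0/2 = 0, d_0 = (m_1 - m_0)/(6h_0) = 1/16, b_0 = Δ_0 - h_0(2m_0 + m_1)/6 = 9/4.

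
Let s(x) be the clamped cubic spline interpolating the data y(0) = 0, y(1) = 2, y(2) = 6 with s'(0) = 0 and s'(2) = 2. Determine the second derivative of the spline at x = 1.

4

Let σ_i = s''(x_i). Step sizes h_i = 1, 1; slopes of the chords Δ_i = (y_(i+1) - y_i)/h_i = 2, 4.
  1·σ_0 + 4·σ_1 + 1·σ_2 = 6(Δ_1 - Δ_0) = 12
Clamped end conditions give two more equations: 2h_0·σ_0 + h_0·σ_1 = 6(Δ_0 - s'(0)) = 12 and h_1·σ_1 + 2h_1·σ_2 = 6(s'(2) - Δ_1) = -12.
Solving: σ_0 = 4, σ_1 = 4, σ_2 = -8.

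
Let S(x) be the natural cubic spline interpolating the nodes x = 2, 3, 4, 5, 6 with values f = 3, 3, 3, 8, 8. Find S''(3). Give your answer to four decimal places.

-2.6786

Write M_i for S''(x_i). With h_i = 1, 1, 1, 1 and divided differences Δ_i = 0, 0, 5, 0, the continuity of S' gives the tridiagonal system
  1·M_0 + 4·M_1 + 1·M_2 = 6(Δ_1 - Δ_0) = 0
  1·M_1 + 4·M_2 + 1·M_3 = 6(Δ_2 - Δ_1) = 30
  1·M_2 + 4·M_3 + 1·M_4 = 6(Δ_3 - Δ_2) = -30
Natural end conditions: M_0 = M_4 = 0.
Solving the tridiagonal system: M_0 = 0, M_1 = -75/28, M_2 = 75/7, M_3 = -285/28, M_4 = 0.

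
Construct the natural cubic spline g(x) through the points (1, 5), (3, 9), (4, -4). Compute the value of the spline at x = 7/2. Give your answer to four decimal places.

3.4375

With σ_i denoting the second derivative at x_i, h_i = 2, 1, and Δ_i = (y_(i+1) − y_i)/h_i = 2, -13:
  2·σ_0 + 6·σ_1 + 1·σ_2 = 6(Δ_1 - Δ_0) = -90
Natural end conditions: σ_0 = σ_2 = 0.
Solving: σ_0 = 0, σ_1 = -15, σ_2 = 0.
On [3, 4], g(x) = 9 - 8·(x - 3) - 15/2·(x - 3)² + 5/2·(x - 3)³.
With (x - 3) = 1/2: g(7/2) = 55/16.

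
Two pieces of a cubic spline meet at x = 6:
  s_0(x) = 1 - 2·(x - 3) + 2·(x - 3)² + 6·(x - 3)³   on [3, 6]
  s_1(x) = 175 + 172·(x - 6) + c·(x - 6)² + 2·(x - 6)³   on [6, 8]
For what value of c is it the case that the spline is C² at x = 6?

56

s_0''(x) = 4 + 36·(x - 3), so s_0''(6) = 112. On the right, s_1''(6) = 2c, so c = 56.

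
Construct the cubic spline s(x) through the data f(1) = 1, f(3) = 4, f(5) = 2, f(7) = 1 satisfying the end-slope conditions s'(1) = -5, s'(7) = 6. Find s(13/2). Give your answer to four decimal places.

-0.8344

Let m_i = s''(x_i). Step sizes h_i = 2, 2, 2; slopes of the chords Δ_i = (y_(i+1) - y_i)/h_i = 3/2, -1, -1/2.
  2·m_0 + 8·m_1 + 2·m_2 = 6(Δ_1 - Δ_0) = -15
  2·m_1 + 8·m_2 + 2·m_3 = 6(Δ_2 - Δ_1) = 3
Clamped end conditions give two more equations: 2h_0·m_0 + h_0·m_1 = 6(Δ_0 - s'(1)) = 39 and h_2·m_2 + 2h_2·m_3 = 6(s'(7) - Δ_2) = 39.
Solving the tridiagonal system: m_0 = 181/15, m_1 = -139/30, m_2 = -31/30, m_3 = 154/15.
On [5, 7], s(x) = 2 - 97/30·(x - 5) - 31/60·(x - 5)² + 113/120·(x - 5)³.
With (x - 5) = 3/2: s(13/2) = -267/320.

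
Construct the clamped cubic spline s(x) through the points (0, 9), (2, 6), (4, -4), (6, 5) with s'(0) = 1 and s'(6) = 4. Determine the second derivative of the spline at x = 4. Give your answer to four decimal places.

With σ_i denoting the second derivative at x_i, h_i = 2, 2, 2, and Δ_i = (y_(i+1) − y_i)/h_i = -3/2, -5, 9/2:
  2·σ_0 + 8·σ_1 + 2·σ_2 = 6(Δ_1 - Δ_0) = -21
  2·σ_1 + 8·σ_2 + 2·σ_3 = 6(Δ_2 - Δ_1) = 57
Clamped end conditions give two more equations: 2h_0·σ_0 + h_0·σ_1 = 6(Δ_0 - s'(0)) = -15 and h_2·σ_2 + 2h_2·σ_3 = 6(s'(6) - Δ_2) = -3.
Solving the tridiagonal system: σ_0 = -7/5, σ_1 = -47/10, σ_2 = 97/10, σ_3 = -28/5.

9.7000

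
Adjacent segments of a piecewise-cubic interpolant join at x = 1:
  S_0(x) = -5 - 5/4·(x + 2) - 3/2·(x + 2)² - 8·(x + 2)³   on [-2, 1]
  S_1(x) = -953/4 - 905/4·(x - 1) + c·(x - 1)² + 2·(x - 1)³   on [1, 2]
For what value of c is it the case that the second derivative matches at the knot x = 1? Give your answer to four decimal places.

S_0''(x) = -3 - 48·(x + 2), so S_0''(1) = -147. On the right, S_1''(1) = 2c, so c = -147/2.

-73.5000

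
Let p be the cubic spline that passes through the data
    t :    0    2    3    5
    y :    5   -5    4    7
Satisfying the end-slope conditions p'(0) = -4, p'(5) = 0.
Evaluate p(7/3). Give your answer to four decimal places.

-2.6273

Write M_i for p''(x_i). With h_i = 2, 1, 2 and divided differences Δ_i = -5, 9, 3/2, the continuity of p' gives the tridiagonal system
  2·M_0 + 6·M_1 + 1·M_2 = 6(Δ_1 - Δ_0) = 84
  1·M_1 + 6·M_2 + 2·M_3 = 6(Δ_2 - Δ_1) = -45
Clamped end conditions give two more equations: 2h_0·M_0 + h_0·M_1 = 6(Δ_0 - p'(0)) = -6 and h_2·M_2 + 2h_2·M_3 = 6(p'(5) - Δ_2) = -9.
Solving the tridiagonal system: M_0 = -365/32, M_1 = 317/16, M_2 = -193/16, M_3 = 121/32.
On [2, 3], p(t) = -5 + 141/32·(t - 2) + 317/32·(t - 2)² - 85/16·(t - 2)³.
With (t - 2) = 1/3: p(7/3) = -1135/432.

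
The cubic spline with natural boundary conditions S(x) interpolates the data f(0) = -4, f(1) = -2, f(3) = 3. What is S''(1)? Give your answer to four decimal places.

0.5000

Put M_i = S'' at the i-th knot. Here h = (1, 2) and Δ = (2, 5/2), so the interior equations h_(i-1)·M_(i-1) + 2(h_(i-1)+h_i)·M_i + h_i·M_(i+1) = 6(Δ_i − Δ_(i-1)) read
  1·M_0 + 6·M_1 + 2·M_2 = 6(Δ_1 - Δ_0) = 3
Natural end conditions: M_0 = M_2 = 0.
Solving the tridiagonal system: M_0 = 0, M_1 = 1/2, M_2 = 0.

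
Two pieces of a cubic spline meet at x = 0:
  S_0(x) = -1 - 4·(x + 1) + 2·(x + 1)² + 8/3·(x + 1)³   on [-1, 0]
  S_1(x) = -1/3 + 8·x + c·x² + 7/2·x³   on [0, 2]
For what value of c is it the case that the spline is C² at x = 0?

S_0''(x) = 4 + 16·(x + 1), so S_0''(0) = 20. On the right, S_1''(0) = 2c, so c = 10.

10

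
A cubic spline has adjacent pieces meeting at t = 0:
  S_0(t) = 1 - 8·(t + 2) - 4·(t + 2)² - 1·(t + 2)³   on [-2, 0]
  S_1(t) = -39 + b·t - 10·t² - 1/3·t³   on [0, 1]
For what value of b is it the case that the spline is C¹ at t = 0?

S_0'(t) = -8 - 8·(t + 2) - 3·(t + 2)², so S_0'(0) = -36. On the right, S_1'(0) = b, so b = -36.

-36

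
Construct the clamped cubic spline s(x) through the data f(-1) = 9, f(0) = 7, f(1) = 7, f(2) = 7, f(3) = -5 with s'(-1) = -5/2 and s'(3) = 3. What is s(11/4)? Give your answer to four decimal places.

-4.0395

Let m_i = s''(x_i). Step sizes h_i = 1, 1, 1, 1; slopes of the chords Δ_i = (y_(i+1) - y_i)/h_i = -2, 0, 0, -12.
  1·m_0 + 4·m_1 + 1·m_2 = 6(Δ_1 - Δ_0) = 12
  1·m_1 + 4·m_2 + 1·m_3 = 6(Δ_2 - Δ_1) = 0
  1·m_2 + 4·m_3 + 1·m_4 = 6(Δ_3 - Δ_2) = -72
Clamped end conditions give two more equations: 2h_0·m_0 + h_0·m_1 = 6(Δ_0 - s'(-1)) = 3 and h_3·m_3 + 2h_3·m_4 = 6(s'(3) - Δ_3) = 90.
Forward elimination and back-substitution give m_0 = 71/56, m_1 = 13/28, m_2 = 71/8, m_3 = -1007/28, m_4 = 3527/56.
On [2, 3], s(x) = 7 - 1177/112·(x - 2) - 1007/56·(x - 2)² + 1847/112·(x - 2)³.
With (x - 2) = 3/4: s(11/4) = -28955/7168.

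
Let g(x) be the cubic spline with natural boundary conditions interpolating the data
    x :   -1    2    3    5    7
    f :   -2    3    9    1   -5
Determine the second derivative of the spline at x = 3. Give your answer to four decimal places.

-12.0465

Put M_i = g'' at the i-th knot. Here h = (3, 1, 2, 2) and Δ = (5/3, 6, -4, -3), so the interior equations h_(i-1)·M_(i-1) + 2(h_(i-1)+h_i)·M_i + h_i·M_(i+1) = 6(Δ_i − Δ_(i-1)) read
  3·M_0 + 8·M_1 + 1·M_2 = 6(Δ_1 - Δ_0) = 26
  1·M_1 + 6·M_2 + 2·M_3 = 6(Δ_2 - Δ_1) = -60
  2·M_2 + 8·M_3 + 2·M_4 = 6(Δ_3 - Δ_2) = 6
Natural end conditions: M_0 = M_4 = 0.
Solving the tridiagonal system: M_0 = 0, M_1 = 409/86, M_2 = -518/43, M_3 = 647/172, M_4 = 0.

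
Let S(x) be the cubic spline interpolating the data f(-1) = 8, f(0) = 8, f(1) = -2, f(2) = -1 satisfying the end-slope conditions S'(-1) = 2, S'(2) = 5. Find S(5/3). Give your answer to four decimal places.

-2.4741

Write M_i for S''(x_i). With h_i = 1, 1, 1 and divided differences Δ_i = 0, -10, 1, the continuity of S' gives the tridiagonal system
  1·M_0 + 4·M_1 + 1·M_2 = 6(Δ_1 - Δ_0) = -60
  1·M_1 + 4·M_2 + 1·M_3 = 6(Δ_2 - Δ_1) = 66
Clamped end conditions give two more equations: 2h_0·M_0 + h_0·M_1 = 6(Δ_0 - S'(-1)) = -12 and h_2·M_2 + 2h_2·M_3 = 6(S'(2) - Δ_2) = 24.
Solving: M_0 = 24/5, M_1 = -108/5, M_2 = 108/5, M_3 = 6/5.
On [1, 2], S(x) = -2 - 32/5·(x - 1) + 54/5·(x - 1)² - 17/5·(x - 1)³.
With (x - 1) = 2/3: S(5/3) = -334/135.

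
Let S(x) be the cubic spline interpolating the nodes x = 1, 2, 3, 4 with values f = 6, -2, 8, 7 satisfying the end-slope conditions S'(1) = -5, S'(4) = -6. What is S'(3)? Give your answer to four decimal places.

With M_i denoting the second derivative at x_i, h_i = 1, 1, 1, and Δ_i = (y_(i+1) − y_i)/h_i = -8, 10, -1:
  1·M_0 + 4·M_1 + 1·M_2 = 6(Δ_1 - Δ_0) = 108
  1·M_1 + 4·M_2 + 1·M_3 = 6(Δ_2 - Δ_1) = -66
Clamped end conditions give two more equations: 2h_0·M_0 + h_0·M_1 = 6(Δ_0 - S'(1)) = -18 and h_2·M_2 + 2h_2·M_3 = 6(S'(4) - Δ_2) = -30.
Hence M_0 = -442/15, M_1 = 614/15, M_2 = -394/15, M_3 = -28/15.
On [3, 4], S'(x) = b_2 + 2c_2·(x - 3) + 3d_2·(x - 3)² with b_2 = Δ_2 - h_2(2M_2 + M_3)/6 = 121/15, c_2 = M_2/2 = -197/15, d_2 = (M_3 - M_2)/(6h_2) = 61/15. So S'(3) = 121/15.

8.0667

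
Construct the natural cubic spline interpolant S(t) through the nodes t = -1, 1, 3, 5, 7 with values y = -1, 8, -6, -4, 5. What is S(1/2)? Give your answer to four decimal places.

With m_i denoting the second derivative at x_i, h_i = 2, 2, 2, 2, and Δ_i = (y_(i+1) − y_i)/h_i = 9/2, -7, 1, 9/2:
  2·m_0 + 8·m_1 + 2·m_2 = 6(Δ_1 - Δ_0) = -69
  2·m_1 + 8·m_2 + 2·m_3 = 6(Δ_2 - Δ_1) = 48
  2·m_2 + 8·m_3 + 2·m_4 = 6(Δ_3 - Δ_2) = 21
Natural end conditions: m_0 = m_4 = 0.
Solving the tridiagonal system: m_0 = 0, m_1 = -603/56, m_2 = 60/7, m_3 = 27/56, m_4 = 0.
On [-1, 1], S(t) = -1 + 453/56·(t + 1) + 0·(t + 1)² - 201/224·(t + 1)³.
With (t + 1) = 3/2: S(1/2) = 2075/256.

8.1055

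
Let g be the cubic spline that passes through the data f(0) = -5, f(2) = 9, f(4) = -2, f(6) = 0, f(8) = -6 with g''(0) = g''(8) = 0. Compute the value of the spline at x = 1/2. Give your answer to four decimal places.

With M_i denoting the second derivative at x_i, h_i = 2, 2, 2, 2, and Δ_i = (y_(i+1) − y_i)/h_i = 7, -11/2, 1, -3:
  2·M_0 + 8·M_1 + 2·M_2 = 6(Δ_1 - Δ_0) = -75
  2·M_1 + 8·M_2 + 2·M_3 = 6(Δ_2 - Δ_1) = 39
  2·M_2 + 8·M_3 + 2·M_4 = 6(Δ_3 - Δ_2) = -24
Natural end conditions: M_0 = M_4 = 0.
Forward elimination and back-substitution give M_0 = 0, M_1 = -1305/112, M_2 = 255/28, M_3 = -591/112, M_4 = 0.
On [0, 2], g(x) = -5 + 1219/112·x + 0·x² - 435/448·x³.
With x = 1/2: g(1/2) = 1149/3584.

0.3206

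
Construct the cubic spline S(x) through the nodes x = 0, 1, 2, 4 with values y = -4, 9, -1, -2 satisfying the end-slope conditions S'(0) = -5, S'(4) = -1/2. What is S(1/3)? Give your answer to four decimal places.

Put m_i = S'' at the i-th knot. Here h = (1, 1, 2) and Δ = (13, -10, -1/2), so the interior equations h_(i-1)·m_(i-1) + 2(h_(i-1)+h_i)·m_i + h_i·m_(i+1) = 6(Δ_i − Δ_(i-1)) read
  1·m_0 + 4·m_1 + 1·m_2 = 6(Δ_1 - Δ_0) = -138
  1·m_1 + 6·m_2 + 2·m_3 = 6(Δ_2 - Δ_1) = 57
Clamped end conditions give two more equations: 2h_0·m_0 + h_0·m_1 = 6(Δ_0 - S'(0)) = 108 and h_2·m_2 + 2h_2·m_3 = 6(S'(4) - Δ_2) = 0.
Hence m_0 = 933/11, m_1 = -678/11, m_2 = 261/11, m_3 = -261/22.
On [0, 1], S(x) = -4 - 5·x + 933/22·x² - 537/22·x³.
With x = 1/3: S(1/3) = -184/99.

-1.8586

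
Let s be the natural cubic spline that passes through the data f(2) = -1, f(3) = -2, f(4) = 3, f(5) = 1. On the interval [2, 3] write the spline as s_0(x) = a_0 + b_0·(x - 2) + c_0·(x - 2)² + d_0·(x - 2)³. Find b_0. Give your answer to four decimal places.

-3.0667

Let m_i = s''(x_i). Step sizes h_i = 1, 1, 1; slopes of the chords Δ_i = (y_(i+1) - y_i)/h_i = -1, 5, -2.
  1·m_0 + 4·m_1 + 1·m_2 = 6(Δ_1 - Δ_0) = 36
  1·m_1 + 4·m_2 + 1·m_3 = 6(Δ_2 - Δ_1) = -42
Natural end conditions: m_0 = m_3 = 0.
Solving the tridiagonal system: m_0 = 0, m_1 = 62/5, m_2 = -68/5, m_3 = 0.
On [2, 3], with s_0(x) = a_0 + b_0·(x - 2) + c_0·(x - 2)² + d_0·(x - 2)³: c_0 = m_0/2 = 0, d_0 = (m_1 - m_0)/(6h_0) = 31/15, b_0 = Δ_0 - h_0(2m_0 + m_1)/6 = -46/15.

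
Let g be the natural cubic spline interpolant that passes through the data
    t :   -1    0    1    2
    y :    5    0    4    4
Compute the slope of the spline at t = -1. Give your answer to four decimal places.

Write m_i for g''(x_i). With h_i = 1, 1, 1 and divided differences Δ_i = -5, 4, 0, the continuity of g' gives the tridiagonal system
  1·m_0 + 4·m_1 + 1·m_2 = 6(Δ_1 - Δ_0) = 54
  1·m_1 + 4·m_2 + 1·m_3 = 6(Δ_2 - Δ_1) = -24
Natural end conditions: m_0 = m_3 = 0.
Hence m_0 = 0, m_1 = 16, m_2 = -10, m_3 = 0.
On [-1, 0], g'(t) = b_0 + 2c_0·(t + 1) + 3d_0·(t + 1)² with b_0 = Δ_0 - h_0(2m_0 + m_1)/6 = -23/3, c_0 = m_0/2 = 0, d_0 = (m_1 - m_0)/(6h_0) = 8/3. So g'(-1) = -23/3.

-7.6667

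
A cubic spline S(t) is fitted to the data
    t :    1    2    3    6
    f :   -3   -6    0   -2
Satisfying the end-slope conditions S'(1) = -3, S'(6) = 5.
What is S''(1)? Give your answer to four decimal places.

Write M_i for S''(x_i). With h_i = 1, 1, 3 and divided differences Δ_i = -3, 6, -2/3, the continuity of S' gives the tridiagonal system
  1·M_0 + 4·M_1 + 1·M_2 = 6(Δ_1 - Δ_0) = 54
  1·M_1 + 8·M_2 + 3·M_3 = 6(Δ_2 - Δ_1) = -40
Clamped end conditions give two more equations: 2h_0·M_0 + h_0·M_1 = 6(Δ_0 - S'(1)) = 0 and h_2·M_2 + 2h_2·M_3 = 6(S'(6) - Δ_2) = 34.
Solving: M_0 = -272/29, M_1 = 544/29, M_2 = -338/29, M_3 = 1000/87.

-9.3793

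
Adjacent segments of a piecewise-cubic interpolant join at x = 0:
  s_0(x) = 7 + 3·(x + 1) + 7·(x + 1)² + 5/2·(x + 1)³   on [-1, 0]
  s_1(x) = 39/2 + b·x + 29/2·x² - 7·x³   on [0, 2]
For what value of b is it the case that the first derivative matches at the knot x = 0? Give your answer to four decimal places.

s_0'(x) = 3 + 14·(x + 1) + 15/2·(x + 1)², so s_0'(0) = 49/2. On the right, s_1'(0) = b, so b = 49/2.

24.5000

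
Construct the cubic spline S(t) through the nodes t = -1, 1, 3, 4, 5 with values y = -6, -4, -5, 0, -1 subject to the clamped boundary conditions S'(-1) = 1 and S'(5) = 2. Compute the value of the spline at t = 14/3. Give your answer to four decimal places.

-0.9343

Write M_i for S''(x_i). With h_i = 2, 2, 1, 1 and divided differences Δ_i = 1, -1/2, 5, -1, the continuity of S' gives the tridiagonal system
  2·M_0 + 8·M_1 + 2·M_2 = 6(Δ_1 - Δ_0) = -9
  2·M_1 + 6·M_2 + 1·M_3 = 6(Δ_2 - Δ_1) = 33
  1·M_2 + 4·M_3 + 1·M_4 = 6(Δ_3 - Δ_2) = -36
Clamped end conditions give two more equations: 2h_0·M_0 + h_0·M_1 = 6(Δ_0 - S'(-1)) = 0 and h_3·M_3 + 2h_3·M_4 = 6(S'(5) - Δ_3) = 18.
Solving: M_0 = 167/84, M_1 = -167/42, M_2 = 113/12, M_3 = -653/42, M_4 = 1409/84.
On [4, 5], S(t) = 0 + 233/168·(t - 4) - 653/84·(t - 4)² + 905/168·(t - 4)³.
With (t - 4) = 2/3: S(14/3) = -2119/2268.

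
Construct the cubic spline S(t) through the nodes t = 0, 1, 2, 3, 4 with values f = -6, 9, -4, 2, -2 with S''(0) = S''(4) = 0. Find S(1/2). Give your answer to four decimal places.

4.8884

With M_i denoting the second derivative at x_i, h_i = 1, 1, 1, 1, and Δ_i = (y_(i+1) − y_i)/h_i = 15, -13, 6, -4:
  1·M_0 + 4·M_1 + 1·M_2 = 6(Δ_1 - Δ_0) = -168
  1·M_1 + 4·M_2 + 1·M_3 = 6(Δ_2 - Δ_1) = 114
  1·M_2 + 4·M_3 + 1·M_4 = 6(Δ_3 - Δ_2) = -60
Natural end conditions: M_0 = M_4 = 0.
Hence M_0 = 0, M_1 = -759/14, M_2 = 342/7, M_3 = -381/14, M_4 = 0.
On [0, 1], S(t) = -6 + 673/28·t + 0·t² - 253/28·t³.
With t = 1/2: S(1/2) = 1095/224.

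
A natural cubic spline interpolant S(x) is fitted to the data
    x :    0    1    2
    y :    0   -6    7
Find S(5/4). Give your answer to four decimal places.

Let M_i = S''(x_i). Step sizes h_i = 1, 1; slopes of the chords Δ_i = (y_(i+1) - y_i)/h_i = -6, 13.
  1·M_0 + 4·M_1 + 1·M_2 = 6(Δ_1 - Δ_0) = 114
Natural end conditions: M_0 = M_2 = 0.
Solving the tridiagonal system: M_0 = 0, M_1 = 57/2, M_2 = 0.
On [1, 2], S(x) = -6 + 7/2·(x - 1) + 57/4·(x - 1)² - 19/4·(x - 1)³.
With (x - 1) = 1/4: S(5/4) = -1103/256.

-4.3086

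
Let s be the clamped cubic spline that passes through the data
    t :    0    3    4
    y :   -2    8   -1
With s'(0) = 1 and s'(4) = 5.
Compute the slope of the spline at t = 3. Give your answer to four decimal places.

-10.8750

Put M_i = s'' at the i-th knot. Here h = (3, 1) and Δ = (10/3, -9), so the interior equations h_(i-1)·M_(i-1) + 2(h_(i-1)+h_i)·M_i + h_i·M_(i+1) = 6(Δ_i − Δ_(i-1)) read
  3·M_0 + 8·M_1 + 1·M_2 = 6(Δ_1 - Δ_0) = -74
Clamped end conditions give two more equations: 2h_0·M_0 + h_0·M_1 = 6(Δ_0 - s'(0)) = 14 and h_1·M_1 + 2h_1·M_2 = 6(s'(4) - Δ_1) = 84.
Hence M_0 = 151/12, M_1 = -41/2, M_2 = 209/4.
On [3, 4], s'(t) = b_1 + 2c_1·(t - 3) + 3d_1·(t - 3)² with b_1 = Δ_1 - h_1(2M_1 + M_2)/6 = -87/8, c_1 = M_1/2 = -41/4, d_1 = (M_2 - M_1)/(6h_1) = 97/8. So s'(3) = -87/8.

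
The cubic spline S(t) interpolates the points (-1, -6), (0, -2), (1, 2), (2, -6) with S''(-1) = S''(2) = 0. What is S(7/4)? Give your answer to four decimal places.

With M_i denoting the second derivative at x_i, h_i = 1, 1, 1, and Δ_i = (y_(i+1) − y_i)/h_i = 4, 4, -8:
  1·M_0 + 4·M_1 + 1·M_2 = 6(Δ_1 - Δ_0) = 0
  1·M_1 + 4·M_2 + 1·M_3 = 6(Δ_2 - Δ_1) = -72
Natural end conditions: M_0 = M_3 = 0.
Hence M_0 = 0, M_1 = 24/5, M_2 = -96/5, M_3 = 0.
On [1, 2], S(t) = 2 - 8/5·(t - 1) - 48/5·(t - 1)² + 16/5·(t - 1)³.
With (t - 1) = 3/4: S(7/4) = -13/4.

-3.2500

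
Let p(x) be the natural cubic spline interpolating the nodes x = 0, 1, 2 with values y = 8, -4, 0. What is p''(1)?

24

Write m_i for p''(x_i). With h_i = 1, 1 and divided differences Δ_i = -12, 4, the continuity of p' gives the tridiagonal system
  1·m_0 + 4·m_1 + 1·m_2 = 6(Δ_1 - Δ_0) = 96
Natural end conditions: m_0 = m_2 = 0.
Forward elimination and back-substitution give m_0 = 0, m_1 = 24, m_2 = 0.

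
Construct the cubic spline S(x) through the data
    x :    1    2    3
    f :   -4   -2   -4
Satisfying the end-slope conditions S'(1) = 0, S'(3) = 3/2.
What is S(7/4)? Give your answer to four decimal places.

-2.2598

Write M_i for S''(x_i). With h_i = 1, 1 and divided differences Δ_i = 2, -2, the continuity of S' gives the tridiagonal system
  1·M_0 + 4·M_1 + 1·M_2 = 6(Δ_1 - Δ_0) = -24
Clamped end conditions give two more equations: 2h_0·M_0 + h_0·M_1 = 6(Δ_0 - S'(1)) = 12 and h_1·M_1 + 2h_1·M_2 = 6(S'(3) - Δ_1) = 21.
Forward elimination and back-substitution give M_0 = 51/4, M_1 = -27/2, M_2 = 69/4.
On [1, 2], S(x) = -4 + 0·(x - 1) + 51/8·(x - 1)² - 35/8·(x - 1)³.
With (x - 1) = 3/4: S(7/4) = -1157/512.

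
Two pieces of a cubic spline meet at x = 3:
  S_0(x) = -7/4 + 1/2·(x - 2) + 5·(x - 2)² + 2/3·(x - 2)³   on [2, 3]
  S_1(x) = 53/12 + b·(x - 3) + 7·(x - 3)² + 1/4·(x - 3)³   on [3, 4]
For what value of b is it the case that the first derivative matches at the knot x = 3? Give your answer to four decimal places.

S_0'(x) = 1/2 + 10·(x - 2) + 2·(x - 2)², so S_0'(3) = 25/2. On the right, S_1'(3) = b, so b = 25/2.

12.5000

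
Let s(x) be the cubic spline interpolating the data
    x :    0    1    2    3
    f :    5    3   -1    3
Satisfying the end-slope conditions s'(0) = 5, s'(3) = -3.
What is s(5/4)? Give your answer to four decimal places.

Let m_i = s''(x_i). Step sizes h_i = 1, 1, 1; slopes of the chords Δ_i = (y_(i+1) - y_i)/h_i = -2, -4, 4.
  1·m_0 + 4·m_1 + 1·m_2 = 6(Δ_1 - Δ_0) = -12
  1·m_1 + 4·m_2 + 1·m_3 = 6(Δ_2 - Δ_1) = 48
Clamped end conditions give two more equations: 2h_0·m_0 + h_0·m_1 = 6(Δ_0 - s'(0)) = -42 and h_2·m_2 + 2h_2·m_3 = 6(s'(3) - Δ_2) = -42.
Hence m_0 = -58/3, m_1 = -10/3, m_2 = 62/3, m_3 = -94/3.
On [1, 2], s(x) = 3 - 19/3·(x - 1) - 5/3·(x - 1)² + 4·(x - 1)³.
With (x - 1) = 1/4: s(5/4) = 11/8.

1.3750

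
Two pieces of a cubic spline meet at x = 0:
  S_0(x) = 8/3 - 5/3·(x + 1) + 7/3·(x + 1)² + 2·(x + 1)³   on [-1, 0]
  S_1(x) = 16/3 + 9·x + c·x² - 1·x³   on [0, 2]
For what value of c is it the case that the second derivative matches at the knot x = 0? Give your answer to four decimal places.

S_0''(x) = 14/3 + 12·(x + 1), so S_0''(0) = 50/3. On the right, S_1''(0) = 2c, so c = 25/3.

8.3333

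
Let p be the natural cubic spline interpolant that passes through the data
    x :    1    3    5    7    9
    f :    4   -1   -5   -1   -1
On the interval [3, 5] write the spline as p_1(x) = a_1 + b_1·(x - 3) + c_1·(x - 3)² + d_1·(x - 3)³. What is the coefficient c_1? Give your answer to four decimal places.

Write m_i for p''(x_i). With h_i = 2, 2, 2, 2 and divided differences Δ_i = -5/2, -2, 2, 0, the continuity of p' gives the tridiagonal system
  2·m_0 + 8·m_1 + 2·m_2 = 6(Δ_1 - Δ_0) = 3
  2·m_1 + 8·m_2 + 2·m_3 = 6(Δ_2 - Δ_1) = 24
  2·m_2 + 8·m_3 + 2·m_4 = 6(Δ_3 - Δ_2) = -12
Natural end conditions: m_0 = m_4 = 0.
Solving the tridiagonal system: m_0 = 0, m_1 = -9/16, m_2 = 15/4, m_3 = -39/16, m_4 = 0.
On [3, 5], with p_1(x) = a_1 + b_1·(x - 3) + c_1·(x - 3)² + d_1·(x - 3)³: c_1 = m_1/2 = -9/32, d_1 = (m_2 - m_1)/(6h_1) = 23/64, b_1 = Δ_1 - h_1(2m_1 + m_2)/6 = -23/8.

-0.2813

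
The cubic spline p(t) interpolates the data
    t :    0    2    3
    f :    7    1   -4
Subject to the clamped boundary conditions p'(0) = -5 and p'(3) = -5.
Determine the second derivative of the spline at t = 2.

Let σ_i = p''(x_i). Step sizes h_i = 2, 1; slopes of the chords Δ_i = (y_(i+1) - y_i)/h_i = -3, -5.
  2·σ_0 + 6·σ_1 + 1·σ_2 = 6(Δ_1 - Δ_0) = -12
Clamped end conditions give two more equations: 2h_0·σ_0 + h_0·σ_1 = 6(Δ_0 - p'(0)) = 12 and h_1·σ_1 + 2h_1·σ_2 = 6(p'(3) - Δ_1) = 0.
Hence σ_0 = 5, σ_1 = -4, σ_2 = 2.

-4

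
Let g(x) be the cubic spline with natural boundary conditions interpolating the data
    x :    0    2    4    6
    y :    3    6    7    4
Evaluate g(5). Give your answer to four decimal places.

Put M_i = g'' at the i-th knot. Here h = (2, 2, 2) and Δ = (3/2, 1/2, -3/2), so the interior equations h_(i-1)·M_(i-1) + 2(h_(i-1)+h_i)·M_i + h_i·M_(i+1) = 6(Δ_i − Δ_(i-1)) read
  2·M_0 + 8·M_1 + 2·M_2 = 6(Δ_1 - Δ_0) = -6
  2·M_1 + 8·M_2 + 2·M_3 = 6(Δ_2 - Δ_1) = -12
Natural end conditions: M_0 = M_3 = 0.
Solving the tridiagonal system: M_0 = 0, M_1 = -2/5, M_2 = -7/5, M_3 = 0.
On [4, 6], g(x) = 7 - 17/30·(x - 4) - 7/10·(x - 4)² + 7/60·(x - 4)³.
With (x - 4) = 1: g(5) = 117/20.

5.8500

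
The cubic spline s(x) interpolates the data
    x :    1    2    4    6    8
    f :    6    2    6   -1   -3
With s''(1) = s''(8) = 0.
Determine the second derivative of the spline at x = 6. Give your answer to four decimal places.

3.6585

Let M_i = s''(x_i). Step sizes h_i = 1, 2, 2, 2; slopes of the chords Δ_i = (y_(i+1) - y_i)/h_i = -4, 2, -7/2, -1.
  1·M_0 + 6·M_1 + 2·M_2 = 6(Δ_1 - Δ_0) = 36
  2·M_1 + 8·M_2 + 2·M_3 = 6(Δ_2 - Δ_1) = -33
  2·M_2 + 8·M_3 + 2·M_4 = 6(Δ_3 - Δ_2) = 15
Natural end conditions: M_0 = M_4 = 0.
Forward elimination and back-substitution give M_0 = 0, M_1 = 687/82, M_2 = -585/82, M_3 = 150/41, M_4 = 0.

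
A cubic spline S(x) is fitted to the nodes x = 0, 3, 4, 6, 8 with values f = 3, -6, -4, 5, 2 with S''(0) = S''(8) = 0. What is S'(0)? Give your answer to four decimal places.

-4.6395

With σ_i denoting the second derivative at x_i, h_i = 3, 1, 2, 2, and Δ_i = (y_(i+1) − y_i)/h_i = -3, 2, 9/2, -3/2:
  3·σ_0 + 8·σ_1 + 1·σ_2 = 6(Δ_1 - Δ_0) = 30
  1·σ_1 + 6·σ_2 + 2·σ_3 = 6(Δ_2 - Δ_1) = 15
  2·σ_2 + 8·σ_3 + 2·σ_4 = 6(Δ_3 - Δ_2) = -36
Natural end conditions: σ_0 = σ_4 = 0.
Solving the tridiagonal system: σ_0 = 0, σ_1 = 141/43, σ_2 = 162/43, σ_3 = -234/43, σ_4 = 0.
On [0, 3], S'(x) = b_0 + 2c_0·x + 3d_0·x² with b_0 = Δ_0 - h_0(2σ_0 + σ_1)/6 = -399/86, c_0 = σ_0/2 = 0, d_0 = (σ_1 - σ_0)/(6h_0) = 47/258. So S'(0) = -399/86.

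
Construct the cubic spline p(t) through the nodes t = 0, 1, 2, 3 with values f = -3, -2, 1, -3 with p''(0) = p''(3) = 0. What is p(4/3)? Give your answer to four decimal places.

Let M_i = p''(x_i). Step sizes h_i = 1, 1, 1; slopes of the chords Δ_i = (y_(i+1) - y_i)/h_i = 1, 3, -4.
  1·M_0 + 4·M_1 + 1·M_2 = 6(Δ_1 - Δ_0) = 12
  1·M_1 + 4·M_2 + 1·M_3 = 6(Δ_2 - Δ_1) = -42
Natural end conditions: M_0 = M_3 = 0.
Forward elimination and back-substitution give M_0 = 0, M_1 = 6, M_2 = -12, M_3 = 0.
On [1, 2], p(t) = -2 + 3·(t - 1) + 3·(t - 1)² - 3·(t - 1)³.
With (t - 1) = 1/3: p(4/3) = -7/9.

-0.7778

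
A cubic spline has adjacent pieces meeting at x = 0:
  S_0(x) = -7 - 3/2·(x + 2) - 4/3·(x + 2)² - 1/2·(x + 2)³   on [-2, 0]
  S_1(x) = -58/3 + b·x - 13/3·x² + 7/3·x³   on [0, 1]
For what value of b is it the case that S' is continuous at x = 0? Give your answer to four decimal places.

-12.8333

S_0'(x) = -3/2 - 8/3·(x + 2) - 3/2·(x + 2)², so S_0'(0) = -77/6. On the right, S_1'(0) = b, so b = -77/6.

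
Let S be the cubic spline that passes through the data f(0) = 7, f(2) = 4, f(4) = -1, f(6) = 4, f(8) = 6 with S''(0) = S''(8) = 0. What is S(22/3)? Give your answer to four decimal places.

With M_i denoting the second derivative at x_i, h_i = 2, 2, 2, 2, and Δ_i = (y_(i+1) − y_i)/h_i = -3/2, -5/2, 5/2, 1:
  2·M_0 + 8·M_1 + 2·M_2 = 6(Δ_1 - Δ_0) = -6
  2·M_1 + 8·M_2 + 2·M_3 = 6(Δ_2 - Δ_1) = 30
  2·M_2 + 8·M_3 + 2·M_4 = 6(Δ_3 - Δ_2) = -9
Natural end conditions: M_0 = M_4 = 0.
Forward elimination and back-substitution give M_0 = 0, M_1 = -219/112, M_2 = 135/28, M_3 = -261/112, M_4 = 0.
On [6, 8], S(t) = 4 + 143/56·(t - 6) - 261/224·(t - 6)² + 87/448·(t - 6)³.
With (t - 6) = 4/3: S(22/3) = 365/63.

5.7937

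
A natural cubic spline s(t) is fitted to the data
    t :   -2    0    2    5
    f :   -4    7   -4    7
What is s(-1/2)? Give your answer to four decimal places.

6.4663

Write m_i for s''(x_i). With h_i = 2, 2, 3 and divided differences Δ_i = 11/2, -11/2, 11/3, the continuity of s' gives the tridiagonal system
  2·m_0 + 8·m_1 + 2·m_2 = 6(Δ_1 - Δ_0) = -66
  2·m_1 + 10·m_2 + 3·m_3 = 6(Δ_2 - Δ_1) = 55
Natural end conditions: m_0 = m_3 = 0.
Solving the tridiagonal system: m_0 = 0, m_1 = -385/38, m_2 = 143/19, m_3 = 0.
On [-2, 0], s(t) = -4 + 506/57·(t + 2) + 0·(t + 2)² - 385/456·(t + 2)³.
With (t + 2) = 3/2: s(-1/2) = 7863/1216.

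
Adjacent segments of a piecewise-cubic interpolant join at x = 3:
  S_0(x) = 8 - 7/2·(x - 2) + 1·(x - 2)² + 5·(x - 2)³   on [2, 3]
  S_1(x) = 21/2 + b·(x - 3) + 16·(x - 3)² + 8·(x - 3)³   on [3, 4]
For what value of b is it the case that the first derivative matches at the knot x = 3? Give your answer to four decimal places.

S_0'(x) = -7/2 + 2·(x - 2) + 15·(x - 2)², so S_0'(3) = 27/2. On the right, S_1'(3) = b, so b = 27/2.

13.5000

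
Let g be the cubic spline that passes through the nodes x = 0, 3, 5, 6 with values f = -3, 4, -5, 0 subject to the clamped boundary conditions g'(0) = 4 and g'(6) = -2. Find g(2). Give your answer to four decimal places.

Put M_i = g'' at the i-th knot. Here h = (3, 2, 1) and Δ = (7/3, -9/2, 5), so the interior equations h_(i-1)·M_(i-1) + 2(h_(i-1)+h_i)·M_i + h_i·M_(i+1) = 6(Δ_i − Δ_(i-1)) read
  3·M_0 + 10·M_1 + 2·M_2 = 6(Δ_1 - Δ_0) = -41
  2·M_1 + 6·M_2 + 1·M_3 = 6(Δ_2 - Δ_1) = 57
Clamped end conditions give two more equations: 2h_0·M_0 + h_0·M_1 = 6(Δ_0 - g'(0)) = -10 and h_2·M_2 + 2h_2·M_3 = 6(g'(6) - Δ_2) = -42.
Hence M_0 = 47/19, M_1 = -472/57, M_2 = 980/57, M_3 = -1687/57.
On [0, 3], g(x) = -3 + 4·x + 47/38·x² - 613/1026·x³.
With x = 2: g(2) = 2651/513.

5.1676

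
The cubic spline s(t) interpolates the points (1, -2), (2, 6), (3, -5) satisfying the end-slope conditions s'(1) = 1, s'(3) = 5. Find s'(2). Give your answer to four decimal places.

Let m_i = s''(x_i). Step sizes h_i = 1, 1; slopes of the chords Δ_i = (y_(i+1) - y_i)/h_i = 8, -11.
  1·m_0 + 4·m_1 + 1·m_2 = 6(Δ_1 - Δ_0) = -114
Clamped end conditions give two more equations: 2h_0·m_0 + h_0·m_1 = 6(Δ_0 - s'(1)) = 42 and h_1·m_1 + 2h_1·m_2 = 6(s'(3) - Δ_1) = 96.
Solving the tridiagonal system: m_0 = 103/2, m_1 = -61, m_2 = 157/2.
On [2, 3], s'(t) = b_1 + 2c_1·(t - 2) + 3d_1·(t - 2)² with b_1 = Δ_1 - h_1(2m_1 + m_2)/6 = -15/4, c_1 = m_1/2 = -61/2, d_1 = (m_2 - m_1)/(6h_1) = 93/4. So s'(2) = -15/4.

-3.7500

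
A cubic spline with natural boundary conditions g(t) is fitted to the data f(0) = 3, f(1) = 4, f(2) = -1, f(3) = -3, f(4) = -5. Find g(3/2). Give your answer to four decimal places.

Let M_i = g''(x_i). Step sizes h_i = 1, 1, 1, 1; slopes of the chords Δ_i = (y_(i+1) - y_i)/h_i = 1, -5, -2, -2.
  1·M_0 + 4·M_1 + 1·M_2 = 6(Δ_1 - Δ_0) = -36
  1·M_1 + 4·M_2 + 1·M_3 = 6(Δ_2 - Δ_1) = 18
  1·M_2 + 4·M_3 + 1·M_4 = 6(Δ_3 - Δ_2) = 0
Natural end conditions: M_0 = M_4 = 0.
Solving: M_0 = 0, M_1 = -153/14, M_2 = 54/7, M_3 = -27/14, M_4 = 0.
On [1, 2], g(t) = 4 - 37/14·(t - 1) - 153/28·(t - 1)² + 87/28·(t - 1)³.
With (t - 1) = 1/2: g(3/2) = 381/224.

1.7009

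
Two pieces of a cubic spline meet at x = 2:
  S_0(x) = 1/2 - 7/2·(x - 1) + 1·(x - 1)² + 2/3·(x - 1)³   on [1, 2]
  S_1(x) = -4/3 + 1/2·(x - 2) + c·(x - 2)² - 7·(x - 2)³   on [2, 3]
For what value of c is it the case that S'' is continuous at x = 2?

3

S_0''(x) = 2 + 4·(x - 1), so S_0''(2) = 6. On the right, S_1''(2) = 2c, so c = 3.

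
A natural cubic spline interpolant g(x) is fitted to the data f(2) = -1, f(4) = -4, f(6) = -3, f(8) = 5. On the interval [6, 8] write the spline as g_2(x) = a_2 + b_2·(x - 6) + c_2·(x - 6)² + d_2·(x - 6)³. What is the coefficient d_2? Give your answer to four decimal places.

With σ_i denoting the second derivative at x_i, h_i = 2, 2, 2, and Δ_i = (y_(i+1) − y_i)/h_i = -3/2, 1/2, 4:
  2·σ_0 + 8·σ_1 + 2·σ_2 = 6(Δ_1 - Δ_0) = 12
  2·σ_1 + 8·σ_2 + 2·σ_3 = 6(Δ_2 - Δ_1) = 21
Natural end conditions: σ_0 = σ_3 = 0.
Solving the tridiagonal system: σ_0 = 0, σ_1 = 9/10, σ_2 = 12/5, σ_3 = 0.
On [6, 8], with g_2(x) = a_2 + b_2·(x - 6) + c_2·(x - 6)² + d_2·(x - 6)³: c_2 = σ_2/2 = 6/5, d_2 = (σ_3 - σ_2)/(6h_2) = -1/5, b_2 = Δ_2 - h_2(2σ_2 + σ_3)/6 = 12/5.

-0.2000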